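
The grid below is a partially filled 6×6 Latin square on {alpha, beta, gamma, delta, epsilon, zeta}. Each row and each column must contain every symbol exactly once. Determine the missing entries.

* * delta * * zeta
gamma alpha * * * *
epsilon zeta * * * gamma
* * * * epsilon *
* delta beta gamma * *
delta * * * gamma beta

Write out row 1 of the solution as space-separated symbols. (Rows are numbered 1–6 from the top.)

beta gamma delta epsilon alpha zeta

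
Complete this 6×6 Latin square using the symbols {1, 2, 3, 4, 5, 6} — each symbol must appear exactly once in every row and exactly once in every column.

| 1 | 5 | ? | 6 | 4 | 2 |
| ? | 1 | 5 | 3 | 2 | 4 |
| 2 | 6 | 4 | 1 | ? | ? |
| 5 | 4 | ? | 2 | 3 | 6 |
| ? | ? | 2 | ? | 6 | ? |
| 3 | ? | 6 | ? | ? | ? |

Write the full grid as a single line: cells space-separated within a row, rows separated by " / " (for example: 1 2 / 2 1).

row 1 has {1,2,4,5,6}; column 3 has {2,4,5,6} — only 3 is left for (r1,c3).
row 2 has {1,2,3,4,5}; column 1 has {1,2,3,5} — only 6 is left for (r2,c1).
row 3 has {1,2,4,6}; column 5 has {2,3,4,6} — only 5 is left for (r3,c5).
row 3 has {1,2,4,5,6}; column 6 has {2,4,6} — only 3 is left for (r3,c6).
row 4 has {2,3,4,5,6}; column 3 has {2,3,4,5,6} — only 1 is left for (r4,c3).
row 5 has {2,6}; column 1 has {1,2,3,5,6} — only 4 is left for (r5,c1).
row 5 has {2,4,6}; column 2 has {1,4,5,6} — only 3 is left for (r5,c2).
row 5 has {2,3,4,6}; column 4 has {1,2,3,6} — only 5 is left for (r5,c4).
row 5 has {2,3,4,5,6}; column 6 has {2,3,4,6} — only 1 is left for (r5,c6).
row 6 has {3,6}; column 2 has {1,3,4,5,6} — only 2 is left for (r6,c2).
row 6 has {2,3,6}; column 4 has {1,2,3,5,6} — only 4 is left for (r6,c4).
row 6 has {2,3,4,6}; column 5 has {2,3,4,5,6} — only 1 is left for (r6,c5).
row 6 has {1,2,3,4,6}; column 6 has {1,2,3,4,6} — only 5 is left for (r6,c6).

1 5 3 6 4 2 / 6 1 5 3 2 4 / 2 6 4 1 5 3 / 5 4 1 2 3 6 / 4 3 2 5 6 1 / 3 2 6 4 1 5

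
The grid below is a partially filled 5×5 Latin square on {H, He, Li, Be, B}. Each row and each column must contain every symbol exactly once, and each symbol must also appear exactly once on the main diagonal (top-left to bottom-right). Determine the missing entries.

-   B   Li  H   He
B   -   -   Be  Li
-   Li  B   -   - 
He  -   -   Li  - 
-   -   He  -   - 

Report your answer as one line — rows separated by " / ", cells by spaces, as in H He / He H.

Be B Li H He / B He H Be Li / H Li B He Be / He H Be Li B / Li Be He B H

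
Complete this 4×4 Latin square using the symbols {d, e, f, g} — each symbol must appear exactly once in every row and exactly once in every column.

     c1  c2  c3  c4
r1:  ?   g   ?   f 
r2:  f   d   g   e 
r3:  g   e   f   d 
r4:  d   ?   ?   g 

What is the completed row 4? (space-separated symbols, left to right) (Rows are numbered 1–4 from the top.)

d f e g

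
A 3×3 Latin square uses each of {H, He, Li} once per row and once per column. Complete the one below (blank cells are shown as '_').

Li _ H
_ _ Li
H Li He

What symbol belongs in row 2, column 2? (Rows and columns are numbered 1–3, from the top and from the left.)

H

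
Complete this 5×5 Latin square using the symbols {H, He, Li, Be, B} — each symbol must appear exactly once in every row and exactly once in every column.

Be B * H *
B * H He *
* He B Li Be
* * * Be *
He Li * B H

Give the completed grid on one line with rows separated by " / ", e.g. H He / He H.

Be B Li H He / B Be H He Li / H He B Li Be / Li H He Be B / He Li Be B H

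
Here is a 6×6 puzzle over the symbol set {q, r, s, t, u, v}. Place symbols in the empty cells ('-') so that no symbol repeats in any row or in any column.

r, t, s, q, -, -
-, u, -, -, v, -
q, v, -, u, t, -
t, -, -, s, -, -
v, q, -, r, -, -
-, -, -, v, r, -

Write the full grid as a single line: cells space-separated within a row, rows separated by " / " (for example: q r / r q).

r t s q u v / s u q t v r / q v r u t s / t r v s q u / v q u r s t / u s t v r q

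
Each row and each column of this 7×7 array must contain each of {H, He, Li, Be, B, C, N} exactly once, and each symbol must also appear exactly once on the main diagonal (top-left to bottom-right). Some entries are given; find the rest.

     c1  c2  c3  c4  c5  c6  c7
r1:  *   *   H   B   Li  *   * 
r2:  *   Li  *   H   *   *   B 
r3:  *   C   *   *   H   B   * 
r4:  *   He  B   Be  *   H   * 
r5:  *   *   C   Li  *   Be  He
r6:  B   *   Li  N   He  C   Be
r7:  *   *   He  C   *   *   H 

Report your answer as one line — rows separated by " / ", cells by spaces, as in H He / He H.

He Be H B Li N C / C Li Be H N He B / Be C N He H B Li / Li He B Be C H N / H N C Li B Be He / B H Li N He C Be / N B He C Be Li H

(r3,c3) = N
(r3,c4) = He
(r3,c7) = Li
(r5,c5) = B
(r6,c2) = H
(r1,c1) = He
(r1,c6) = N
(r1,c7) = C
(r2,c3) = Be
(r2,c6) = He
(r3,c1) = Be
(r4,c7) = N
(r5,c2) = N
(r7,c6) = Li
(r1,c2) = Be
(r4,c5) = C
(r5,c1) = H
(r7,c1) = N
(r7,c2) = B
(r7,c5) = Be
(r2,c1) = C
(r2,c5) = N
(r4,c1) = Li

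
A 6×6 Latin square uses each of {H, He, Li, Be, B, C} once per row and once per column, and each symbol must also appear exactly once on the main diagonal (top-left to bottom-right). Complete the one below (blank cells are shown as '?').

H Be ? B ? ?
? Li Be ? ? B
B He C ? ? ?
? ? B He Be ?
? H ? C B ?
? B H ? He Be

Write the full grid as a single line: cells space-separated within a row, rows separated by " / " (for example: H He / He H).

H Be He B Li C / He Li Be H C B / B He C Be H Li / Li C B He Be H / Be H Li C B He / C B H Li He Be

Cell (r2,c4): row 2 has {Li,Be,B}; column 4 has {He,B,C} → H.
Cell (r2,c5): row 2 has {H,Li,Be,B}; column 5 has {He,Be,B} → C.
Cell (r4,c2): row 4 has {He,Be,B}; column 2 has {H,He,Li,Be,B} → C.
Cell (r6,c4): row 6 has {H,He,Be,B}; column 4 has {H,He,B,C} → Li.
Cell (r1,c5): row 1 has {H,Be,B}; column 5 has {He,Be,B,C} → Li.
Cell (r2,c1): row 2 has {H,Li,Be,B,C}; column 1 has {H,B} → He.
Cell (r3,c4): row 3 has {He,B,C}; column 4 has {H,He,Li,B,C} → Be.
Cell (r3,c5): row 3 has {He,Be,B,C}; column 5 has {He,Li,Be,B,C} → H.
Cell (r3,c6): row 3 has {H,He,Be,B,C}; column 6 has {Be,B} → Li.
Cell (r4,c1): row 4 has {He,Be,B,C}; column 1 has {H,He,B} → Li.
Cell (r4,c6): row 4 has {He,Li,Be,B,C}; column 6 has {Li,Be,B} → H.
Cell (r5,c1): row 5 has {H,B,C}; column 1 has {H,He,Li,B} → Be.
Cell (r5,c6): row 5 has {H,Be,B,C}; column 6 has {H,Li,Be,B} → He.
Cell (r6,c1): row 6 has {H,He,Li,Be,B}; column 1 has {H,He,Li,Be,B} → C.
Cell (r1,c3): row 1 has {H,Li,Be,B}; column 3 has {H,Be,B,C} → He.
Cell (r1,c6): row 1 has {H,He,Li,Be,B}; column 6 has {H,He,Li,Be,B} → C.
Cell (r5,c3): row 5 has {H,He,Be,B,C}; column 3 has {H,He,Be,B,C} → Li.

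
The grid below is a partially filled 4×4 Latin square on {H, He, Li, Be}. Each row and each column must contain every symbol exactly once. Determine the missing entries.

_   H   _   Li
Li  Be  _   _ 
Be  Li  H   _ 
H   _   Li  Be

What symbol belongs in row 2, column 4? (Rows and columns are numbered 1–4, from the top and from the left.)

(r1,c1): row 1 has {H,Li}; column 1 has {H,Li,Be}, so it must be He.
(r1,c3): row 1 has {H,He,Li}; column 3 has {H,Li}, so it must be Be.
(r2,c3): row 2 has {Li,Be}; column 3 has {H,Li,Be}, so it must be He.
(r2,c4): row 2 has {He,Li,Be}; column 4 has {Li,Be}, so it must be H.

H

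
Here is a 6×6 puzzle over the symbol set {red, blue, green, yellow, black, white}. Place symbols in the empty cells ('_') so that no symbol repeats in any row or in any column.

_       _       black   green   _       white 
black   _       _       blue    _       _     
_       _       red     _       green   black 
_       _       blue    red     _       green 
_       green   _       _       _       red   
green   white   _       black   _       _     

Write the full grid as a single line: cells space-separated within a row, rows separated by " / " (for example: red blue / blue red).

(r2,c6) = yellow
(r6,c3) = yellow
(r6,c6) = blue
(r2,c2) = red
(r2,c5) = white
(r5,c3) = white
(r5,c4) = yellow
(r6,c5) = red
(r2,c3) = green
(r3,c4) = white
(r5,c1) = blue
(r5,c5) = black
(r3,c1) = yellow
(r3,c2) = blue
(r4,c1) = white
(r4,c5) = yellow
(r1,c1) = red
(r1,c2) = yellow
(r1,c5) = blue
(r4,c2) = black

red yellow black green blue white / black red green blue white yellow / yellow blue red white green black / white black blue red yellow green / blue green white yellow black red / green white yellow black red blue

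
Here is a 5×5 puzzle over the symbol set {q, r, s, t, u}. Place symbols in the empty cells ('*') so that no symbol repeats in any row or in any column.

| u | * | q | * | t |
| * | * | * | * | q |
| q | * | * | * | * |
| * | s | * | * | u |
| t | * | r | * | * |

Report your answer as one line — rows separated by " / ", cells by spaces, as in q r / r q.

Cell (r1,c2): row 1 has {q,t,u}; column 2 has {s} → r.
Cell (r1,c4): row 1 has {q,r,t,u}; column 4 is empty so far → s.
Cell (r4,c1): row 4 has {s,u}; column 1 has {q,t,u} → r.
Cell (r4,c3): row 4 has {r,s,u}; column 3 has {q,r} → t.
Cell (r4,c4): row 4 has {r,s,t,u}; column 4 has {s} → q.
Cell (r5,c4): row 5 has {r,t}; column 4 has {q,s} → u.
Cell (r5,c5): row 5 has {r,t,u}; column 5 has {q,t,u} → s.
Cell (r2,c1): row 2 has {q}; column 1 has {q,r,t,u} → s.
Cell (r2,c3): row 2 has {q,s}; column 3 has {q,r,t} → u.
Cell (r3,c3): row 3 has {q}; column 3 has {q,r,t,u} → s.
Cell (r3,c5): row 3 has {q,s}; column 5 has {q,s,t,u} → r.
Cell (r5,c2): row 5 has {r,s,t,u}; column 2 has {r,s} → q.
Cell (r2,c2): row 2 has {q,s,u}; column 2 has {q,r,s} → t.
Cell (r2,c4): row 2 has {q,s,t,u}; column 4 has {q,s,u} → r.
Cell (r3,c2): row 3 has {q,r,s}; column 2 has {q,r,s,t} → u.
Cell (r3,c4): row 3 has {q,r,s,u}; column 4 has {q,r,s,u} → t.

u r q s t / s t u r q / q u s t r / r s t q u / t q r u s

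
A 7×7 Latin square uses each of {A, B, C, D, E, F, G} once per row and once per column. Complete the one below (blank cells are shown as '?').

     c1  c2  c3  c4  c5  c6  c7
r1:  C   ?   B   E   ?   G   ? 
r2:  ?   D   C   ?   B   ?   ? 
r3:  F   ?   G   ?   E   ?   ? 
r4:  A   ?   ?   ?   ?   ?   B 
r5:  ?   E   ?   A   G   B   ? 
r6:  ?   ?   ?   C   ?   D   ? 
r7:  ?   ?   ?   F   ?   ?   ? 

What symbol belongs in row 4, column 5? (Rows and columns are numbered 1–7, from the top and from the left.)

C

(r2,c4) = G
(r4,c4) = D
(r5,c1) = D
(r5,c3) = F
(r5,c7) = C
(r2,c1) = E
(r3,c4) = B
(r4,c3) = E
(r6,c3) = A
(r6,c5) = F
(r7,c3) = D
(r4,c5) = C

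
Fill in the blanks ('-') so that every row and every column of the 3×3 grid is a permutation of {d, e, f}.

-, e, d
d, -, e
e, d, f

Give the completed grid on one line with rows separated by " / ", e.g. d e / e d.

f e d / d f e / e d f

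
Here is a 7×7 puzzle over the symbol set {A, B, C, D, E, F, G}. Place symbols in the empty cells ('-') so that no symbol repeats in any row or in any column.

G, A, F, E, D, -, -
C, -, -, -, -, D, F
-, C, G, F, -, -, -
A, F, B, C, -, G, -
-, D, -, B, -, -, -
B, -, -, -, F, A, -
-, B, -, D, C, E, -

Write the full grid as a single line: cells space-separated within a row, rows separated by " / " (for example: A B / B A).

At row 3, column 6: row 3 has {C,F,G}; column 6 has {A,D,E,G}; that leaves B.
At row 4, column 5: row 4 has {A,B,C,F,G}; column 5 has {C,D,F}; that leaves E.
At row 4, column 7: row 4 has {A,B,C,E,F,G}; column 7 has {F}; that leaves D.
At row 6, column 4: row 6 has {A,B,F}; column 4 has {B,C,D,E,F}; that leaves G.
At row 7, column 1: row 7 has {B,C,D,E}; column 1 has {A,B,C,G}; that leaves F.
At row 7, column 3: row 7 has {B,C,D,E,F}; column 3 has {B,F,G}; that leaves A.
At row 7, column 7: row 7 has {A,B,C,D,E,F}; column 7 has {D,F}; that leaves G.
At row 1, column 6: row 1 has {A,D,E,F,G}; column 6 has {A,B,D,E,G}; that leaves C.
At row 1, column 7: row 1 has {A,C,D,E,F,G}; column 7 has {D,F,G}; that leaves B.
At row 2, column 3: row 2 has {C,D,F}; column 3 has {A,B,F,G}; that leaves E.
At row 2, column 4: row 2 has {C,D,E,F}; column 4 has {B,C,D,E,F,G}; that leaves A.
At row 3, column 5: row 3 has {B,C,F,G}; column 5 has {C,D,E,F}; that leaves A.
At row 3, column 7: row 3 has {A,B,C,F,G}; column 7 has {B,D,F,G}; that leaves E.
At row 5, column 1: row 5 has {B,D}; column 1 has {A,B,C,F,G}; that leaves E.
At row 5, column 3: row 5 has {B,D,E}; column 3 has {A,B,E,F,G}; that leaves C.
At row 5, column 5: row 5 has {B,C,D,E}; column 5 has {A,C,D,E,F}; that leaves G.
At row 5, column 6: row 5 has {B,C,D,E,G}; column 6 has {A,B,C,D,E,G}; that leaves F.
At row 5, column 7: row 5 has {B,C,D,E,F,G}; column 7 has {B,D,E,F,G}; that leaves A.
At row 6, column 2: row 6 has {A,B,F,G}; column 2 has {A,B,C,D,F}; that leaves E.
At row 6, column 3: row 6 has {A,B,E,F,G}; column 3 has {A,B,C,E,F,G}; that leaves D.
At row 6, column 7: row 6 has {A,B,D,E,F,G}; column 7 has {A,B,D,E,F,G}; that leaves C.
At row 2, column 2: row 2 has {A,C,D,E,F}; column 2 has {A,B,C,D,E,F}; that leaves G.
At row 2, column 5: row 2 has {A,C,D,E,F,G}; column 5 has {A,C,D,E,F,G}; that leaves B.
At row 3, column 1: row 3 has {A,B,C,E,F,G}; column 1 has {A,B,C,E,F,G}; that leaves D.

G A F E D C B / C G E A B D F / D C G F A B E / A F B C E G D / E D C B G F A / B E D G F A C / F B A D C E G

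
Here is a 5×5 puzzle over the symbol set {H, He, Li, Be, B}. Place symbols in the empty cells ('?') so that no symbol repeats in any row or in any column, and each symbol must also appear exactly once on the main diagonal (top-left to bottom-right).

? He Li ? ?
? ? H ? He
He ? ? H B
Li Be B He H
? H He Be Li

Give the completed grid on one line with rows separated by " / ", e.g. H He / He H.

(r1,c4) = B
(r1,c5) = Be
(r2,c2) = B
(r2,c4) = Li
(r3,c2) = Li
(r3,c3) = Be
(r5,c1) = B
(r1,c1) = H
(r2,c1) = Be

H He Li B Be / Be B H Li He / He Li Be H B / Li Be B He H / B H He Be Li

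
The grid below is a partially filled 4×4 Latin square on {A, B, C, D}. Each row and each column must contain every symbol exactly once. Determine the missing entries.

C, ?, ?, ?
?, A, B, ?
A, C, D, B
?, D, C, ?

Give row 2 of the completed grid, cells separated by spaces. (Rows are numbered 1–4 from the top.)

D A B C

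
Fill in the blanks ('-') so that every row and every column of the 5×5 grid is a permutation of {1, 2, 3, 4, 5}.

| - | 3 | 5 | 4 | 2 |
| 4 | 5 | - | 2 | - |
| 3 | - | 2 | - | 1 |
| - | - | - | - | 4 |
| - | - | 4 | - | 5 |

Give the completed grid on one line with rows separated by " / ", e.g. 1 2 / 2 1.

1 3 5 4 2 / 4 5 1 2 3 / 3 4 2 5 1 / 5 2 3 1 4 / 2 1 4 3 5

(r1,c1): row 1 has {2,3,4,5}; column 1 has {3,4}, so it must be 1.
(r2,c5): row 2 has {2,4,5}; column 5 has {1,2,4,5}, so it must be 3.
(r3,c2): row 3 has {1,2,3}; column 2 has {3,5}, so it must be 4.
(r3,c4): row 3 has {1,2,3,4}; column 4 has {2,4}, so it must be 5.
(r5,c1): row 5 has {4,5}; column 1 has {1,3,4}, so it must be 2.
(r5,c2): row 5 has {2,4,5}; column 2 has {3,4,5}, so it must be 1.
(r5,c4): row 5 has {1,2,4,5}; column 4 has {2,4,5}, so it must be 3.
(r2,c3): row 2 has {2,3,4,5}; column 3 has {2,4,5}, so it must be 1.
(r4,c1): row 4 has {4}; column 1 has {1,2,3,4}, so it must be 5.
(r4,c2): row 4 has {4,5}; column 2 has {1,3,4,5}, so it must be 2.
(r4,c3): row 4 has {2,4,5}; column 3 has {1,2,4,5}, so it must be 3.
(r4,c4): row 4 has {2,3,4,5}; column 4 has {2,3,4,5}, so it must be 1.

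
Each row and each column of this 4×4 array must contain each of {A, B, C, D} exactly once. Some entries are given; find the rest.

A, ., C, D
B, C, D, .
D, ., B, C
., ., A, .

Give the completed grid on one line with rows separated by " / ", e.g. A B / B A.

Cell (r1,c2): row 1 has {A,C,D}; column 2 has {C} → B.
Cell (r2,c4): row 2 has {B,C,D}; column 4 has {C,D} → A.
Cell (r3,c2): row 3 has {B,C,D}; column 2 has {B,C} → A.
Cell (r4,c1): row 4 has {A}; column 1 has {A,B,D} → C.
Cell (r4,c2): row 4 has {A,C}; column 2 has {A,B,C} → D.
Cell (r4,c4): row 4 has {A,C,D}; column 4 has {A,C,D} → B.

A B C D / B C D A / D A B C / C D A B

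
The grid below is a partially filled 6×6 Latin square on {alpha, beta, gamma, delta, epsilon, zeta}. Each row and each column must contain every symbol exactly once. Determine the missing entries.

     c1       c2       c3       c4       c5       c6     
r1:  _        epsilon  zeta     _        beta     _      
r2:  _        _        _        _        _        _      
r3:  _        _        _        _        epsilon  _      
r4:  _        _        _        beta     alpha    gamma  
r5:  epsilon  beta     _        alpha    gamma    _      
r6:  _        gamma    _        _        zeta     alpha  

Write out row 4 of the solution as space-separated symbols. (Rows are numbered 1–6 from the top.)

zeta delta epsilon beta alpha gamma

Cell (r1,c6): row 1 has {beta,epsilon,zeta}; column 6 has {alpha,gamma} → delta.
Cell (r2,c5): row 2 is empty so far; column 5 has {alpha,beta,gamma,epsilon,zeta} → delta.
Cell (r5,c3): row 5 has {alpha,beta,gamma,epsilon}; column 3 has {zeta} → delta.
Cell (r5,c6): row 5 has {alpha,beta,gamma,delta,epsilon}; column 6 has {alpha,gamma,delta} → zeta.
Cell (r1,c4): row 1 has {beta,delta,epsilon,zeta}; column 4 has {alpha,beta} → gamma.
Cell (r3,c6): row 3 has {epsilon}; column 6 has {alpha,gamma,delta,zeta} → beta.
Cell (r4,c3): row 4 has {alpha,beta,gamma}; column 3 has {delta,zeta} → epsilon.
Cell (r6,c3): row 6 has {alpha,gamma,zeta}; column 3 has {delta,epsilon,zeta} → beta.
Cell (r1,c1): row 1 has {beta,gamma,delta,epsilon,zeta}; column 1 has {epsilon} → alpha.
Cell (r2,c6): row 2 has {delta}; column 6 has {alpha,beta,gamma,delta,zeta} → epsilon.
Cell (r6,c1): row 6 has {alpha,beta,gamma,zeta}; column 1 has {alpha,epsilon} → delta.
Cell (r6,c4): row 6 has {alpha,beta,gamma,delta,zeta}; column 4 has {alpha,beta,gamma} → epsilon.
Cell (r2,c4): row 2 has {delta,epsilon}; column 4 has {alpha,beta,gamma,epsilon} → zeta.
Cell (r3,c4): row 3 has {beta,epsilon}; column 4 has {alpha,beta,gamma,epsilon,zeta} → delta.
Cell (r4,c1): row 4 has {alpha,beta,gamma,epsilon}; column 1 has {alpha,delta,epsilon} → zeta.
Cell (r4,c2): row 4 has {alpha,beta,gamma,epsilon,zeta}; column 2 has {beta,gamma,epsilon} → delta.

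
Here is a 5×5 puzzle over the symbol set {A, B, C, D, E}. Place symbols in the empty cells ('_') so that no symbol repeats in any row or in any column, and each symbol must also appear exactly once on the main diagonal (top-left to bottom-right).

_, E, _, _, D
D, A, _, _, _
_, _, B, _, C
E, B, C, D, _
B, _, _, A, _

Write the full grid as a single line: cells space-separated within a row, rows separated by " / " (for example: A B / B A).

(r1,c1): row 1 has {D,E}; column 1 has {B,D,E}; the diagonal has {A,B,D}, so it must be C.
(r1,c3): row 1 has {C,D,E}; column 3 has {B,C}, so it must be A.
(r1,c4): row 1 has {A,C,D,E}; column 4 has {A,D}, so it must be B.
(r2,c3): row 2 has {A,D}; column 3 has {A,B,C}, so it must be E.
(r2,c4): row 2 has {A,D,E}; column 4 has {A,B,D}, so it must be C.
(r2,c5): row 2 has {A,C,D,E}; column 5 has {C,D}, so it must be B.
(r3,c1): row 3 has {B,C}; column 1 has {B,C,D,E}, so it must be A.
(r3,c2): row 3 has {A,B,C}; column 2 has {A,B,E}, so it must be D.
(r3,c4): row 3 has {A,B,C,D}; column 4 has {A,B,C,D}, so it must be E.
(r4,c5): row 4 has {B,C,D,E}; column 5 has {B,C,D}, so it must be A.
(r5,c2): row 5 has {A,B}; column 2 has {A,B,D,E}, so it must be C.
(r5,c3): row 5 has {A,B,C}; column 3 has {A,B,C,E}, so it must be D.
(r5,c5): row 5 has {A,B,C,D}; column 5 has {A,B,C,D}; the diagonal has {A,B,C,D}, so it must be E.

C E A B D / D A E C B / A D B E C / E B C D A / B C D A E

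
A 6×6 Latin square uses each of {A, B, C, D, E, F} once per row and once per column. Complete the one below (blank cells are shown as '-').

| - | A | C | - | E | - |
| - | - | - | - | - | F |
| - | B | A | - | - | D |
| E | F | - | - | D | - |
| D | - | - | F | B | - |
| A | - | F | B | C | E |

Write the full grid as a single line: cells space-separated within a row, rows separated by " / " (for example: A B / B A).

F A C D E B / B E D C A F / C B A E F D / E F B A D C / D C E F B A / A D F B C E

At row 1, column 4: row 1 has {A,C,E}; column 4 has {B,F}; that leaves D.
At row 1, column 6: row 1 has {A,C,D,E}; column 6 has {D,E,F}; that leaves B.
At row 2, column 5: row 2 has {F}; column 5 has {B,C,D,E}; that leaves A.
At row 3, column 5: row 3 has {A,B,D}; column 5 has {A,B,C,D,E}; that leaves F.
At row 4, column 3: row 4 has {D,E,F}; column 3 has {A,C,F}; that leaves B.
At row 5, column 3: row 5 has {B,D,F}; column 3 has {A,B,C,F}; that leaves E.
At row 6, column 2: row 6 has {A,B,C,E,F}; column 2 has {A,B,F}; that leaves D.
At row 1, column 1: row 1 has {A,B,C,D,E}; column 1 has {A,D,E}; that leaves F.
At row 2, column 3: row 2 has {A,F}; column 3 has {A,B,C,E,F}; that leaves D.
At row 3, column 1: row 3 has {A,B,D,F}; column 1 has {A,D,E,F}; that leaves C.
At row 3, column 4: row 3 has {A,B,C,D,F}; column 4 has {B,D,F}; that leaves E.
At row 5, column 2: row 5 has {B,D,E,F}; column 2 has {A,B,D,F}; that leaves C.
At row 5, column 6: row 5 has {B,C,D,E,F}; column 6 has {B,D,E,F}; that leaves A.
At row 2, column 1: row 2 has {A,D,F}; column 1 has {A,C,D,E,F}; that leaves B.
At row 2, column 2: row 2 has {A,B,D,F}; column 2 has {A,B,C,D,F}; that leaves E.
At row 2, column 4: row 2 has {A,B,D,E,F}; column 4 has {B,D,E,F}; that leaves C.
At row 4, column 4: row 4 has {B,D,E,F}; column 4 has {B,C,D,E,F}; that leaves A.
At row 4, column 6: row 4 has {A,B,D,E,F}; column 6 has {A,B,D,E,F}; that leaves C.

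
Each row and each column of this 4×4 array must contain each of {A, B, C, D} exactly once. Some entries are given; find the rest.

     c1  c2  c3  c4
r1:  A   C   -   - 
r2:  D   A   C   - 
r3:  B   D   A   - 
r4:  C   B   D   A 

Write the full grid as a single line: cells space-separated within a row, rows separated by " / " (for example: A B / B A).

A C B D / D A C B / B D A C / C B D A

(r1,c3) = B
(r1,c4) = D
(r2,c4) = B
(r3,c4) = C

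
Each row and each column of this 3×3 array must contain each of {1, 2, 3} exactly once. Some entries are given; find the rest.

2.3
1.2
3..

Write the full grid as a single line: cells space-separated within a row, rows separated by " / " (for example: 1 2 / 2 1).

2 1 3 / 1 3 2 / 3 2 1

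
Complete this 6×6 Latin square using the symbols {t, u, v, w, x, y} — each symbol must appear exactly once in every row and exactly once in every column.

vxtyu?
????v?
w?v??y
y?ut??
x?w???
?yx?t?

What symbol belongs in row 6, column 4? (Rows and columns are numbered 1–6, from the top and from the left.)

w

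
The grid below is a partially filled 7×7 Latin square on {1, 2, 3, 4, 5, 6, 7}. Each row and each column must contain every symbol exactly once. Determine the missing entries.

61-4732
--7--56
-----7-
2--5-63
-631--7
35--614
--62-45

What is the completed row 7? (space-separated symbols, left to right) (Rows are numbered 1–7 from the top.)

At row 1, column 3: row 1 has {1,2,3,4,6,7}; column 3 has {3,6,7}; that leaves 5.
At row 2, column 4: row 2 has {5,6,7}; column 4 has {1,2,4,5}; that leaves 3.
At row 3, column 4: row 3 has {7}; column 4 has {1,2,3,4,5}; that leaves 6.
At row 3, column 7: row 3 has {6,7}; column 7 has {2,3,4,5,6,7}; that leaves 1.
At row 5, column 6: row 5 has {1,3,6,7}; column 6 has {1,3,4,5,6,7}; that leaves 2.
At row 6, column 3: row 6 has {1,3,4,5,6}; column 3 has {3,5,6,7}; that leaves 2.
At row 6, column 4: row 6 has {1,2,3,4,5,6}; column 4 has {1,2,3,4,5,6}; that leaves 7.
At row 3, column 3: row 3 has {1,6,7}; column 3 has {2,3,5,6,7}; that leaves 4.
At row 4, column 3: row 4 has {2,3,5,6}; column 3 has {2,3,4,5,6,7}; that leaves 1.
At row 4, column 5: row 4 has {1,2,3,5,6}; column 5 has {6,7}; that leaves 4.
At row 5, column 5: row 5 has {1,2,3,6,7}; column 5 has {4,6,7}; that leaves 5.
At row 3, column 1: row 3 has {1,4,6,7}; column 1 has {2,3,6}; that leaves 5.
At row 4, column 2: row 4 has {1,2,3,4,5,6}; column 2 has {1,5,6}; that leaves 7.
At row 5, column 1: row 5 has {1,2,3,5,6,7}; column 1 has {2,3,5,6}; that leaves 4.
At row 7, column 2: row 7 has {2,4,5,6}; column 2 has {1,5,6,7}; that leaves 3.
At row 7, column 5: row 7 has {2,3,4,5,6}; column 5 has {4,5,6,7}; that leaves 1.
At row 2, column 1: row 2 has {3,5,6,7}; column 1 has {2,3,4,5,6}; that leaves 1.
At row 2, column 5: row 2 has {1,3,5,6,7}; column 5 has {1,4,5,6,7}; that leaves 2.
At row 3, column 2: row 3 has {1,4,5,6,7}; column 2 has {1,3,5,6,7}; that leaves 2.
At row 3, column 5: row 3 has {1,2,4,5,6,7}; column 5 has {1,2,4,5,6,7}; that leaves 3.
At row 7, column 1: row 7 has {1,2,3,4,5,6}; column 1 has {1,2,3,4,5,6}; that leaves 7.

7 3 6 2 1 4 5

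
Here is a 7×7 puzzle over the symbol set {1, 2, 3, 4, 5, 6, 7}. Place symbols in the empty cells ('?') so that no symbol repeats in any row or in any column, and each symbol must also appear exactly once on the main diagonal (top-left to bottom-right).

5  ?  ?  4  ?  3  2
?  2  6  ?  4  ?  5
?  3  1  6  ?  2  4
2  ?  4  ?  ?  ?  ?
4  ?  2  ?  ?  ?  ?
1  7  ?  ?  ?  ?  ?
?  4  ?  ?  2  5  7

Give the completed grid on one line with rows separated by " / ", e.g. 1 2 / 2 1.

5 6 7 4 1 3 2 / 3 2 6 7 4 1 5 / 7 3 1 6 5 2 4 / 2 5 4 3 7 6 1 / 4 1 2 5 6 7 3 / 1 7 5 2 3 4 6 / 6 4 3 1 2 5 7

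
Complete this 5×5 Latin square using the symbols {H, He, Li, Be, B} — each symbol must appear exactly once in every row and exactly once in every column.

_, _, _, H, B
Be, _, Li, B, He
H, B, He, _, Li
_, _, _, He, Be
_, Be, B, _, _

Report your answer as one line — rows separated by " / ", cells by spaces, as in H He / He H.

Li He Be H B / Be H Li B He / H B He Be Li / B Li H He Be / He Be B Li H

Cell (r1,c3): row 1 has {H,B}; column 3 has {He,Li,B} → Be.
Cell (r2,c2): row 2 has {He,Li,Be,B}; column 2 has {Be,B} → H.
Cell (r3,c4): row 3 has {H,He,Li,B}; column 4 has {H,He,B} → Be.
Cell (r4,c2): row 4 has {He,Be}; column 2 has {H,Be,B} → Li.
Cell (r4,c3): row 4 has {He,Li,Be}; column 3 has {He,Li,Be,B} → H.
Cell (r5,c4): row 5 has {Be,B}; column 4 has {H,He,Be,B} → Li.
Cell (r5,c5): row 5 has {Li,Be,B}; column 5 has {He,Li,Be,B} → H.
Cell (r1,c2): row 1 has {H,Be,B}; column 2 has {H,Li,Be,B} → He.
Cell (r4,c1): row 4 has {H,He,Li,Be}; column 1 has {H,Be} → B.
Cell (r5,c1): row 5 has {H,Li,Be,B}; column 1 has {H,Be,B} → He.
Cell (r1,c1): row 1 has {H,He,Be,B}; column 1 has {H,He,Be,B} → Li.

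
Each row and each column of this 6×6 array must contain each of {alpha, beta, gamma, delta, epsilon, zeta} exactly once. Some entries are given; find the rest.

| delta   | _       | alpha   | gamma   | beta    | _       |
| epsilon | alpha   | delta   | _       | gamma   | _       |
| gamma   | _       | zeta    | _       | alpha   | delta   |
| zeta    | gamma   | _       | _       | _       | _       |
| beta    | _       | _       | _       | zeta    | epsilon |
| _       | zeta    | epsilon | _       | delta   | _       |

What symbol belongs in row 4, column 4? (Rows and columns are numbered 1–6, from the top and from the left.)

row 1 has {alpha,beta,gamma,delta}; column 2 has {alpha,gamma,zeta} — only epsilon is left for (r1,c2).
row 1 has {alpha,beta,gamma,delta,epsilon}; column 6 has {delta,epsilon} — only zeta is left for (r1,c6).
row 2 has {alpha,gamma,delta,epsilon}; column 6 has {delta,epsilon,zeta} — only beta is left for (r2,c6).
row 3 has {alpha,gamma,delta,zeta}; column 2 has {alpha,gamma,epsilon,zeta} — only beta is left for (r3,c2).
row 3 has {alpha,beta,gamma,delta,zeta}; column 4 has {gamma} — only epsilon is left for (r3,c4).
row 4 has {gamma,zeta}; column 3 has {alpha,delta,epsilon,zeta} — only beta is left for (r4,c3).
row 4 has {beta,gamma,zeta}; column 5 has {alpha,beta,gamma,delta,zeta} — only epsilon is left for (r4,c5).
row 4 has {beta,gamma,epsilon,zeta}; column 6 has {beta,delta,epsilon,zeta} — only alpha is left for (r4,c6).
row 5 has {beta,epsilon,zeta}; column 2 has {alpha,beta,gamma,epsilon,zeta} — only delta is left for (r5,c2).
row 5 has {beta,delta,epsilon,zeta}; column 3 has {alpha,beta,delta,epsilon,zeta} — only gamma is left for (r5,c3).
row 5 has {beta,gamma,delta,epsilon,zeta}; column 4 has {gamma,epsilon} — only alpha is left for (r5,c4).
row 6 has {delta,epsilon,zeta}; column 1 has {beta,gamma,delta,epsilon,zeta} — only alpha is left for (r6,c1).
row 6 has {alpha,delta,epsilon,zeta}; column 4 has {alpha,gamma,epsilon} — only beta is left for (r6,c4).
row 6 has {alpha,beta,delta,epsilon,zeta}; column 6 has {alpha,beta,delta,epsilon,zeta} — only gamma is left for (r6,c6).
row 2 has {alpha,beta,gamma,delta,epsilon}; column 4 has {alpha,beta,gamma,epsilon} — only zeta is left for (r2,c4).
row 4 has {alpha,beta,gamma,epsilon,zeta}; column 4 has {alpha,beta,gamma,epsilon,zeta} — only delta is left for (r4,c4).

delta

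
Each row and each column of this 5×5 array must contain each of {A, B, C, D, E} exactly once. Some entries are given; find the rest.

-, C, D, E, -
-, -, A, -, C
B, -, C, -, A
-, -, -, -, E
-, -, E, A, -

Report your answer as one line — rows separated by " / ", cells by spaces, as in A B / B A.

Cell (r1,c1): row 1 has {C,D,E}; column 1 has {B} → A.
Cell (r1,c5): row 1 has {A,C,D,E}; column 5 has {A,C,E} → B.
Cell (r3,c4): row 3 has {A,B,C}; column 4 has {A,E} → D.
Cell (r4,c3): row 4 has {E}; column 3 has {A,C,D,E} → B.
Cell (r4,c4): row 4 has {B,E}; column 4 has {A,D,E} → C.
Cell (r5,c5): row 5 has {A,E}; column 5 has {A,B,C,E} → D.
Cell (r2,c4): row 2 has {A,C}; column 4 has {A,C,D,E} → B.
Cell (r3,c2): row 3 has {A,B,C,D}; column 2 has {C} → E.
Cell (r4,c1): row 4 has {B,C,E}; column 1 has {A,B} → D.
Cell (r4,c2): row 4 has {B,C,D,E}; column 2 has {C,E} → A.
Cell (r5,c1): row 5 has {A,D,E}; column 1 has {A,B,D} → C.
Cell (r5,c2): row 5 has {A,C,D,E}; column 2 has {A,C,E} → B.
Cell (r2,c1): row 2 has {A,B,C}; column 1 has {A,B,C,D} → E.
Cell (r2,c2): row 2 has {A,B,C,E}; column 2 has {A,B,C,E} → D.

A C D E B / E D A B C / B E C D A / D A B C E / C B E A D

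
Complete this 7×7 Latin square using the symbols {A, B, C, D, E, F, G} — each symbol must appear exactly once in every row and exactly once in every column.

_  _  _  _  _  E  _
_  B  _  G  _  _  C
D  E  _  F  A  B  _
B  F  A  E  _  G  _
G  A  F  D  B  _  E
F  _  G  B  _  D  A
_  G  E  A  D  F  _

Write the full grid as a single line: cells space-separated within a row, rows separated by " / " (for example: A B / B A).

At row 1, column 4: row 1 has {E}; column 4 has {A,B,D,E,F,G}; that leaves C.
At row 2, column 3: row 2 has {B,C,G}; column 3 has {A,E,F,G}; that leaves D.
At row 2, column 6: row 2 has {B,C,D,G}; column 6 has {B,D,E,F,G}; that leaves A.
At row 3, column 3: row 3 has {A,B,D,E,F}; column 3 has {A,D,E,F,G}; that leaves C.
At row 3, column 7: row 3 has {A,B,C,D,E,F}; column 7 has {A,C,E}; that leaves G.
At row 4, column 5: row 4 has {A,B,E,F,G}; column 5 has {A,B,D}; that leaves C.
At row 4, column 7: row 4 has {A,B,C,E,F,G}; column 7 has {A,C,E,G}; that leaves D.
At row 5, column 6: row 5 has {A,B,D,E,F,G}; column 6 has {A,B,D,E,F,G}; that leaves C.
At row 6, column 2: row 6 has {A,B,D,F,G}; column 2 has {A,B,E,F,G}; that leaves C.
At row 6, column 5: row 6 has {A,B,C,D,F,G}; column 5 has {A,B,C,D}; that leaves E.
At row 7, column 1: row 7 has {A,D,E,F,G}; column 1 has {B,D,F,G}; that leaves C.
At row 7, column 7: row 7 has {A,C,D,E,F,G}; column 7 has {A,C,D,E,G}; that leaves B.
At row 1, column 1: row 1 has {C,E}; column 1 has {B,C,D,F,G}; that leaves A.
At row 1, column 2: row 1 has {A,C,E}; column 2 has {A,B,C,E,F,G}; that leaves D.
At row 1, column 3: row 1 has {A,C,D,E}; column 3 has {A,C,D,E,F,G}; that leaves B.
At row 1, column 7: row 1 has {A,B,C,D,E}; column 7 has {A,B,C,D,E,G}; that leaves F.
At row 2, column 1: row 2 has {A,B,C,D,G}; column 1 has {A,B,C,D,F,G}; that leaves E.
At row 2, column 5: row 2 has {A,B,C,D,E,G}; column 5 has {A,B,C,D,E}; that leaves F.
At row 1, column 5: row 1 has {A,B,C,D,E,F}; column 5 has {A,B,C,D,E,F}; that leaves G.

A D B C G E F / E B D G F A C / D E C F A B G / B F A E C G D / G A F D B C E / F C G B E D A / C G E A D F B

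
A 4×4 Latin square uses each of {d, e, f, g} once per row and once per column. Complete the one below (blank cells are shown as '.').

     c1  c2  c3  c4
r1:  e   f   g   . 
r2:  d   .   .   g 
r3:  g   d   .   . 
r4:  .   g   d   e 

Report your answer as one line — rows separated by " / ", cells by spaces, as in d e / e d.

row 1 has {e,f,g}; column 4 has {e,g} — only d is left for (r1,c4).
row 2 has {d,g}; column 2 has {d,f,g} — only e is left for (r2,c2).
row 2 has {d,e,g}; column 3 has {d,g} — only f is left for (r2,c3).
row 3 has {d,g}; column 3 has {d,f,g} — only e is left for (r3,c3).
row 3 has {d,e,g}; column 4 has {d,e,g} — only f is left for (r3,c4).
row 4 has {d,e,g}; column 1 has {d,e,g} — only f is left for (r4,c1).

e f g d / d e f g / g d e f / f g d e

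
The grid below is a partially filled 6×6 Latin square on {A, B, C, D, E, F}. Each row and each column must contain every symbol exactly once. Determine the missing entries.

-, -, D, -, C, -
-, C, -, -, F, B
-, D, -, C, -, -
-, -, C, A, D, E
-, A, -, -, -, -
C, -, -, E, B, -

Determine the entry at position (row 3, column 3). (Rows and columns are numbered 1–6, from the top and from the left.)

At row 2, column 4: row 2 has {B,C,F}; column 4 has {A,C,E}; that leaves D.
At row 5, column 5: row 5 has {A}; column 5 has {B,C,D,F}; that leaves E.
At row 6, column 2: row 6 has {B,C,E}; column 2 has {A,C,D}; that leaves F.
At row 6, column 3: row 6 has {B,C,E,F}; column 3 has {C,D}; that leaves A.
At row 6, column 6: row 6 has {A,B,C,E,F}; column 6 has {B,E}; that leaves D.
At row 2, column 3: row 2 has {B,C,D,F}; column 3 has {A,C,D}; that leaves E.
At row 3, column 5: row 3 has {C,D}; column 5 has {B,C,D,E,F}; that leaves A.
At row 3, column 6: row 3 has {A,C,D}; column 6 has {B,D,E}; that leaves F.
At row 4, column 2: row 4 has {A,C,D,E}; column 2 has {A,C,D,F}; that leaves B.
At row 5, column 6: row 5 has {A,E}; column 6 has {B,D,E,F}; that leaves C.
At row 1, column 2: row 1 has {C,D}; column 2 has {A,B,C,D,F}; that leaves E.
At row 1, column 6: row 1 has {C,D,E}; column 6 has {B,C,D,E,F}; that leaves A.
At row 2, column 1: row 2 has {B,C,D,E,F}; column 1 has {C}; that leaves A.
At row 3, column 3: row 3 has {A,C,D,F}; column 3 has {A,C,D,E}; that leaves B.

B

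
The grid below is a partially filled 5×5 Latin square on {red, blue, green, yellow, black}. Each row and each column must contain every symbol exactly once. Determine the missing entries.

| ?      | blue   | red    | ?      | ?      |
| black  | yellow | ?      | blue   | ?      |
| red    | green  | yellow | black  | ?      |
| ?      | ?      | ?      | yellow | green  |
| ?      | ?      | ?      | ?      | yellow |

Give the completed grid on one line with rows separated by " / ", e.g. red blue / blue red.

yellow blue red green black / black yellow green blue red / red green yellow black blue / blue red black yellow green / green black blue red yellow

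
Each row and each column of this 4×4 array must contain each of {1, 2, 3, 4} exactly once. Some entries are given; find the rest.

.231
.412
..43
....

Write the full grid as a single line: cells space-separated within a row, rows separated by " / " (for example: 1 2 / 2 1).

(r1,c1) = 4
(r2,c1) = 3
(r3,c2) = 1
(r4,c2) = 3
(r4,c3) = 2
(r4,c4) = 4
(r3,c1) = 2
(r4,c1) = 1

4 2 3 1 / 3 4 1 2 / 2 1 4 3 / 1 3 2 4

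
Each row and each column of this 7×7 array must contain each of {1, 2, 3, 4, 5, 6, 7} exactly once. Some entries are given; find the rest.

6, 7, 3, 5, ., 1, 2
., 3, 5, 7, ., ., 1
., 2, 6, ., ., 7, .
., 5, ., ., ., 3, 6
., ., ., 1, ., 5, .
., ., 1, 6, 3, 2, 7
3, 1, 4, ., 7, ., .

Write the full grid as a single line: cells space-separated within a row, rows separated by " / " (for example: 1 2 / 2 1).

6 7 3 5 4 1 2 / 2 3 5 7 6 4 1 / 1 2 6 3 5 7 4 / 7 5 2 4 1 3 6 / 4 6 7 1 2 5 3 / 5 4 1 6 3 2 7 / 3 1 4 2 7 6 5

At row 1, column 5: row 1 has {1,2,3,5,6,7}; column 5 has {3,7}; that leaves 4.
At row 6, column 2: row 6 has {1,2,3,6,7}; column 2 has {1,2,3,5,7}; that leaves 4.
At row 7, column 4: row 7 has {1,3,4,7}; column 4 has {1,5,6,7}; that leaves 2.
At row 7, column 6: row 7 has {1,2,3,4,7}; column 6 has {1,2,3,5,7}; that leaves 6.
At row 7, column 7: row 7 has {1,2,3,4,6,7}; column 7 has {1,2,6,7}; that leaves 5.
At row 2, column 6: row 2 has {1,3,5,7}; column 6 has {1,2,3,5,6,7}; that leaves 4.
At row 4, column 4: row 4 has {3,5,6}; column 4 has {1,2,5,6,7}; that leaves 4.
At row 5, column 2: row 5 has {1,5}; column 2 has {1,2,3,4,5,7}; that leaves 6.
At row 5, column 5: row 5 has {1,5,6}; column 5 has {3,4,7}; that leaves 2.
At row 6, column 1: row 6 has {1,2,3,4,6,7}; column 1 has {3,6}; that leaves 5.
At row 2, column 1: row 2 has {1,3,4,5,7}; column 1 has {3,5,6}; that leaves 2.
At row 2, column 5: row 2 has {1,2,3,4,5,7}; column 5 has {2,3,4,7}; that leaves 6.
At row 3, column 4: row 3 has {2,6,7}; column 4 has {1,2,4,5,6,7}; that leaves 3.
At row 3, column 7: row 3 has {2,3,6,7}; column 7 has {1,2,5,6,7}; that leaves 4.
At row 4, column 5: row 4 has {3,4,5,6}; column 5 has {2,3,4,6,7}; that leaves 1.
At row 5, column 3: row 5 has {1,2,5,6}; column 3 has {1,3,4,5,6}; that leaves 7.
At row 5, column 7: row 5 has {1,2,5,6,7}; column 7 has {1,2,4,5,6,7}; that leaves 3.
At row 3, column 1: row 3 has {2,3,4,6,7}; column 1 has {2,3,5,6}; that leaves 1.
At row 3, column 5: row 3 has {1,2,3,4,6,7}; column 5 has {1,2,3,4,6,7}; that leaves 5.
At row 4, column 1: row 4 has {1,3,4,5,6}; column 1 has {1,2,3,5,6}; that leaves 7.
At row 4, column 3: row 4 has {1,3,4,5,6,7}; column 3 has {1,3,4,5,6,7}; that leaves 2.
At row 5, column 1: row 5 has {1,2,3,5,6,7}; column 1 has {1,2,3,5,6,7}; that leaves 4.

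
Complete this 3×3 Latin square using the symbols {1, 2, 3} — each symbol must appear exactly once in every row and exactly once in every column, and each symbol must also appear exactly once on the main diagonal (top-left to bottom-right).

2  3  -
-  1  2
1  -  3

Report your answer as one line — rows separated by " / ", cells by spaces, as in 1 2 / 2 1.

2 3 1 / 3 1 2 / 1 2 3

(r1,c3): row 1 has {2,3}; column 3 has {2,3}, so it must be 1.
(r2,c1): row 2 has {1,2}; column 1 has {1,2}, so it must be 3.
(r3,c2): row 3 has {1,3}; column 2 has {1,3}, so it must be 2.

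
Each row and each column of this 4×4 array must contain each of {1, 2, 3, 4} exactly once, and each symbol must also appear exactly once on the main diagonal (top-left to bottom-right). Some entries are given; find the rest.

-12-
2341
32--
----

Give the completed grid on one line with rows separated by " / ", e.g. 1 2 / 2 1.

row 1 has {1,2}; column 1 has {2,3}; the diagonal has {3} — only 4 is left for (r1,c1).
row 1 has {1,2,4}; column 4 has {1} — only 3 is left for (r1,c4).
row 3 has {2,3}; column 3 has {2,4}; the diagonal has {3,4} — only 1 is left for (r3,c3).
row 3 has {1,2,3}; column 4 has {1,3} — only 4 is left for (r3,c4).
row 4 is empty so far; column 1 has {2,3,4} — only 1 is left for (r4,c1).
row 4 has {1}; column 2 has {1,2,3} — only 4 is left for (r4,c2).
row 4 has {1,4}; column 3 has {1,2,4} — only 3 is left for (r4,c3).
row 4 has {1,3,4}; column 4 has {1,3,4}; the diagonal has {1,3,4} — only 2 is left for (r4,c4).

4 1 2 3 / 2 3 4 1 / 3 2 1 4 / 1 4 3 2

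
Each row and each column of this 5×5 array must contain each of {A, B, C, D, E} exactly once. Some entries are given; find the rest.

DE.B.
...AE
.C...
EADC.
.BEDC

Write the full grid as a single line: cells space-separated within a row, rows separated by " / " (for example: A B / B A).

D E C B A / C D B A E / B C A E D / E A D C B / A B E D C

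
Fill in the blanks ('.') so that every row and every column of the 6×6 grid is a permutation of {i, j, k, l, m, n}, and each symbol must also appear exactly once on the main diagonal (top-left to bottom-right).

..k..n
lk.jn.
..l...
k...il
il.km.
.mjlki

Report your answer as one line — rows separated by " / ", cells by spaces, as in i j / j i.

j i k m l n / l k i j n m / m n l i j k / k j m n i l / i l n k m j / n m j l k i

(r1,c1): row 1 has {k,n}; column 1 has {i,k,l}; the diagonal has {i,k,l,m}, so it must be j.
(r1,c2): row 1 has {j,k,n}; column 2 has {k,l,m}, so it must be i.
(r1,c4): row 1 has {i,j,k,n}; column 4 has {j,k,l}, so it must be m.
(r1,c5): row 1 has {i,j,k,m,n}; column 5 has {i,k,m,n}, so it must be l.
(r2,c6): row 2 has {j,k,l,n}; column 6 has {i,l,n}, so it must be m.
(r3,c5): row 3 has {l}; column 5 has {i,k,l,m,n}, so it must be j.
(r3,c6): row 3 has {j,l}; column 6 has {i,l,m,n}, so it must be k.
(r4,c4): row 4 has {i,k,l}; column 4 has {j,k,l,m}; the diagonal has {i,j,k,l,m}, so it must be n.
(r5,c3): row 5 has {i,k,l,m}; column 3 has {j,k,l}, so it must be n.
(r5,c6): row 5 has {i,k,l,m,n}; column 6 has {i,k,l,m,n}, so it must be j.
(r6,c1): row 6 has {i,j,k,l,m}; column 1 has {i,j,k,l}, so it must be n.
(r2,c3): row 2 has {j,k,l,m,n}; column 3 has {j,k,l,n}, so it must be i.
(r3,c1): row 3 has {j,k,l}; column 1 has {i,j,k,l,n}, so it must be m.
(r3,c2): row 3 has {j,k,l,m}; column 2 has {i,k,l,m}, so it must be n.
(r3,c4): row 3 has {j,k,l,m,n}; column 4 has {j,k,l,m,n}, so it must be i.
(r4,c2): row 4 has {i,k,l,n}; column 2 has {i,k,l,m,n}, so it must be j.
(r4,c3): row 4 has {i,j,k,l,n}; column 3 has {i,j,k,l,n}, so it must be m.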